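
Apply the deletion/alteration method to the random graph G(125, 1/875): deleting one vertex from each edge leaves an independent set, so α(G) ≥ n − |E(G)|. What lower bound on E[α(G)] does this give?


E[|E(G)|] = C(125, 2)·p = 7750 · (1/875) = 62/7.
E[α(G)] ≥ n − E[|E(G)|] = 125 − 62/7 = 813/7.
Numerically: ≈ 116.1429.
(This is only a lower bound; the true E[α(G)] may be larger.)

E[α(G)] ≥ 813/7 ≈ 116.1429.


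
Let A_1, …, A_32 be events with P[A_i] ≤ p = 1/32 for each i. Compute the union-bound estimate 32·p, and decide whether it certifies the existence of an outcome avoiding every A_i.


Union bound: P[∪_{i=1}^{32} A_i] ≤ Σ_i P[A_i] ≤ 32·p = 32·(1/32) = 1.
Numerically: 1 ≈ 1.0000.
Is 1 < 1? NO.
Since the bound 1 is ≥ 1, the union bound is uninformative here; it does NOT by itself certify existence.

32·p = 1 ≈ 1.0000; existence NOT certified by the union bound.


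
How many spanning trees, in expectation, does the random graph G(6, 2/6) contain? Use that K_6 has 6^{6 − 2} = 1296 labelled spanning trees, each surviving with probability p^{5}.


K_6 has 6^{6 − 2} = 1296 labelled spanning trees.
For each such spanning tree H, let X_H = 1 if all 5 edges of H are present in G. Then P[X_H = 1] = p^{5} = (1/3)^{5} = 1/243.
Summing the indicators: E[X] = Σ_H E[X_H] = 1296 · p^{5} = 1296 · 1/243 = 16/3.
Numerically: E[X] ≈ 5.33.

E[X] = 1296 · (1/3)^{5} = 16/3 ≈ 5.33.


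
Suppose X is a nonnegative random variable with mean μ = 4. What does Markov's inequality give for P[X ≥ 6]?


μ = E[X] = 4, a = 6.
Markov: P[X ≥ 6] ≤ μ/a = (4)/6 = 2/3.
Numerically: ≈ 0.6667.
(Since a = 6 > μ = 4.0000, the bound 2/3 is < 1 and informative.)

P[X ≥ 6] ≤ 2/3 ≈ 0.6667.


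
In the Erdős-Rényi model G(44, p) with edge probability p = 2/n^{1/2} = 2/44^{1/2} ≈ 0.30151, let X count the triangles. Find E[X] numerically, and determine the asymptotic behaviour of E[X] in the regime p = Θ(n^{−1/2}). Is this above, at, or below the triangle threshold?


Number of potential triangles: C(44, 3) = 13244.
Each occurs with probability p³ ≈ (0.30151)³ ≈ 2.7410122e-02.
By linearity: E[X] = C(44, 3)·p³ ≈ 13244 · 2.7410122e-02 ≈ 363.01966.
Since α = 1/2 < 1, p = c/n^{1/2} ≫ 1/n is above the triangle threshold p ~ 1/n. Asymptotically E[X] ~ (c³/6)·n^{3(1−α)} = (2³/6)·n^{1.5} → ∞; triangles are abundant w.h.p.

E[X] ≈ 363.01966; in regime p = Θ(1/n^{1/2}) E[X] diverges (above the triangle threshold p ~ 1/n).


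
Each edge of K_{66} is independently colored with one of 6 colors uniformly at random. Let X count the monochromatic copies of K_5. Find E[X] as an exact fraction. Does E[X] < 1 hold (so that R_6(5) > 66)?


E[X] = C(66, 5) · 6^{1 − 10} = 8936928 · 6^{−9} = 8936928/10077696.
As a reduced fraction: E[X] = 31031/34992 ≈ 0.88680.
Is E[X] < 1? YES.
Since E[X] < 1, there exists a 6-coloring of K_{66} with no monochromatic K_5; hence R_6(5) > 66.

E[X] = 31031/34992 ≈ 0.88680; E[X] < 1, so R_6(5) > 66.


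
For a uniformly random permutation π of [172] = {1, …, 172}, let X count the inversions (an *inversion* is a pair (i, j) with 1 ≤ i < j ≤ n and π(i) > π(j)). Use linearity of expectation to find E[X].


Write X = Σ X_I over the C(172, 2) = 14706 pairs i < j, with X_I the indicator of one inversion.
There are 14706 indicators.
For each fixed pair i < j, the values π(i) and π(j) are two distinct elements of {1, …, 172} in uniformly random order; by symmetry P[π(i) > π(j)] = 1/2.
By linearity: E[X] = 14706 · (1/2) = C(172, 2) · (1/2) = 14706/2 = 7353 ≈ 7353.00000.

E[X] = 7353 = 7353.00000.


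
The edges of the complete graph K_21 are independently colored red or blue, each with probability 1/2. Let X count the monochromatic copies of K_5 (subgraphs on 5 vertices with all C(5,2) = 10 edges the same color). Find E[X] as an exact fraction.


Let X = Σ_S X_S over the C(21, 5) = 20349 subsets S of size 5, where X_S = 1 if the K_5 on S is monochromatic.
For a fixed S, the K_5 on S has C(5, 2) = 10 edges. P[all 10 edges red] = (1/2)^10, and likewise for blue, so P[monochromatic] = 2·(1/2)^10 = 2^{1 − 10} = 1/512.
Summing: E[X] = C(21, 5) · 2^{1 − 10} = 20349 · 1/512 = 20349/512.
Numerically: E[X] ≈ 39.744141.

E[X] = C(21,5)·2^(1−C(5,2)) = 20349/512 ≈ 39.744141.


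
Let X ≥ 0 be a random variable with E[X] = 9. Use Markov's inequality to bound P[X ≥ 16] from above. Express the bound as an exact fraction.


μ = E[X] = 9, a = 16.
Markov: P[X ≥ 16] ≤ μ/a = (9)/16 = 9/16.
Numerically: ≈ 0.562.
(Since a = 16 > μ = 9.000, the bound 9/16 is < 1 and informative.)

P[X ≥ 16] ≤ 9/16 ≈ 0.562.


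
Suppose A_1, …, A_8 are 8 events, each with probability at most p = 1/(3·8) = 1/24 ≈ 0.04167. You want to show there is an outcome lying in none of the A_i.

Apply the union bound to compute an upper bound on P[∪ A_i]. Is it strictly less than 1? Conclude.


Union bound: P[∪_{i=1}^{8} A_i] ≤ Σ_i P[A_i] ≤ 8·p = 8·(1/24) = 1/3.
Numerically: 1/3 ≈ 0.33333.
Is 1/3 < 1? YES.
Since P[∪ A_i] ≤ 1/3 < 1, the complement has P[∩ A_i^c] ≥ 1 − 1/3 = 2/3 > 0, so some outcome avoids every A_i.

8·p = 1/3 ≈ 0.33333; existence CERTIFIED by the union bound.


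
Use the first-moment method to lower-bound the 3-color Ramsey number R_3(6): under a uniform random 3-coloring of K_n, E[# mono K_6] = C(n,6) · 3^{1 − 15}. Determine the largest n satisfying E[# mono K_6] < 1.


We need C(n, 6) · 3^{1 − 15} < 1, i.e. C(n, 6) < 3^{15 − 1} = 4782969.
Check values of n near the boundary:
  n = 37: C(37, 6) = 2324784; 2324784 < 4782969? YES
  n = 38: C(38, 6) = 2760681; 2760681 < 4782969? YES
  n = 39: C(39, 6) = 3262623; 3262623 < 4782969? YES
  n = 40: C(40, 6) = 3838380; 3838380 < 4782969? YES
  n = 41: C(41, 6) = 4496388; 4496388 < 4782969? YES
  n = 42: C(42, 6) = 5245786; 5245786 < 4782969? NO
The largest n with C(n, 6) < 4782969 is n = 41 (where E[X] = 1498796/1594323 ≈ 0.940). Hence R_3(6) > 41, i.e. R_3(6) ≥ 42.

Largest n = 41; hence R_3(6) > 41.


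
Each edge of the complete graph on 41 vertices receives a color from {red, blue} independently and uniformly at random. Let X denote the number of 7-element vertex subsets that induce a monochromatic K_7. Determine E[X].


Let X = Σ_S X_S over the C(41, 7) = 22481940 subsets S of size 7, where X_S = 1 if the K_7 on S is monochromatic.
For a fixed S, the K_7 on S has C(7, 2) = 21 edges. P[all 21 edges red] = (1/2)^21, and likewise for blue, so P[monochromatic] = 2·(1/2)^21 = 2^{1 − 21} = 1/1048576.
Summing: E[X] = C(41, 7) · 2^{1 − 21} = 22481940 · 1/1048576 = 5620485/262144.
Numerically: E[X] ≈ 21.4404.

E[X] = C(41,7)·2^(1−C(7,2)) = 5620485/262144 ≈ 21.4404.


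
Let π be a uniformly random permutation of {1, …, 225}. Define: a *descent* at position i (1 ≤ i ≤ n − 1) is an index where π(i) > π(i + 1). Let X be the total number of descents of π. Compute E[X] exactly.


Write X = Σ X_I over i = 1, …, 224, with X_I the indicator of one descent.
There are 224 indicators.
For each fixed i, the pair (π(i), π(i+1)) is a uniformly random ordered pair of distinct values from {1, …, 225}; by symmetry P[π(i) > π(i+1)] = 1/2.
By linearity: E[X] = 224 · (1/2) = (225 − 1) · (1/2) = 112 ≈ 112.0000.

E[X] = 112 = 112.0000.


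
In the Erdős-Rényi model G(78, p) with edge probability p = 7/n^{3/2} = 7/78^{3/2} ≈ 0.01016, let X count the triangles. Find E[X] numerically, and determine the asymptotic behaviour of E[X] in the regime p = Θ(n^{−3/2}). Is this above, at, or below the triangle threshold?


Number of potential triangles: C(78, 3) = 76076.
Each occurs with probability p³ ≈ (0.01016)³ ≈ 1.049224e-06.
By linearity: E[X] = C(78, 3)·p³ ≈ 76076 · 1.049224e-06 ≈ 0.0798.
Since α = 3/2 > 1, p = c/n^{3/2} = o(1/n) is below the triangle threshold p ~ 1/n. Asymptotically E[X] ~ (c³/6)·n^{3(1−α)} = (7³/6)·n^{-1.5} → 0, so by Markov's inequality G has no triangles w.h.p.

E[X] ≈ 0.0798; in regime p = Θ(1/n^{3/2}) E[X] tends to 0 (below the triangle threshold p ~ 1/n).


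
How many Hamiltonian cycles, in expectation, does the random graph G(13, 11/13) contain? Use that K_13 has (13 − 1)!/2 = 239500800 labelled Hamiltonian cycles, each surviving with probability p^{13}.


K_13 has (13 − 1)!/2 = 239500800 labelled Hamiltonian cycles.
For each such Hamiltonian cycle H, let X_H = 1 if all 13 edges of H are present in G. Then P[X_H = 1] = p^{13} = (11/13)^{13} = 34522712143931/302875106592253.
By linearity of expectation: E[X] = Σ_H E[X_H] = 239500800 · p^{13} = 239500800 · 34522712143931/302875106592253 = 8268217176641189644800/302875106592253.
Numerically: E[X] ≈ 2.73e+07.

E[X] = 239500800 · (11/13)^{13} = 8268217176641189644800/302875106592253 ≈ 2.73e+07.


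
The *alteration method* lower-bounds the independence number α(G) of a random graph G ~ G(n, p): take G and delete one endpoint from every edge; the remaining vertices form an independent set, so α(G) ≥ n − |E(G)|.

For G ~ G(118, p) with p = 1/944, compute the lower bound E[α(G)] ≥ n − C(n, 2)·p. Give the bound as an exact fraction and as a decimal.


E[|E(G)|] = C(118, 2)·p = 6903 · (1/944) = 117/16.
E[α(G)] ≥ n − E[|E(G)|] = 118 − 117/16 = 1771/16.
Numerically: ≈ 110.68750.
(This is only a lower bound; the true E[α(G)] may be larger.)

E[α(G)] ≥ 1771/16 ≈ 110.68750.


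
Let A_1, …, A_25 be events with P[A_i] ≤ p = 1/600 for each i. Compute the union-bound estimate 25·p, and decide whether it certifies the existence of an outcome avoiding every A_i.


Union bound: P[∪_{i=1}^{25} A_i] ≤ Σ_i P[A_i] ≤ 25·p = 25·(1/600) = 1/24.
Numerically: 1/24 ≈ 0.041667.
Is 1/24 < 1? YES.
Since P[∪ A_i] ≤ 1/24 < 1, the complement has P[∩ A_i^c] ≥ 1 − 1/24 = 23/24 > 0, so some outcome avoids every A_i.

25·p = 1/24 ≈ 0.041667; existence CERTIFIED by the union bound.


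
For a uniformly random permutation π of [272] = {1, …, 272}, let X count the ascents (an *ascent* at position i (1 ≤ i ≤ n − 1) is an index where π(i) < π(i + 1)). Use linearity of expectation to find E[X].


Write X = Σ X_I over i = 1, …, 271, with X_I the indicator of one ascent.
There are 271 indicators.
For each fixed i, the pair (π(i), π(i+1)) is a uniformly random ordered pair of distinct values from {1, …, 272}; by symmetry P[π(i) < π(i+1)] = 1/2.
By linearity: E[X] = 271 · (1/2) = (272 − 1) · (1/2) = 271/2 ≈ 135.500000.

E[X] = 271/2 = 135.500000.


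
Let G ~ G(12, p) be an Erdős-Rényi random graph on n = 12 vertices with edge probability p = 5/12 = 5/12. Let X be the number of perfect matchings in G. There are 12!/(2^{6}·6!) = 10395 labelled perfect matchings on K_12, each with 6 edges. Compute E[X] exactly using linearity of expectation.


K_12 has 12!/(2^{6}·6!) = 10395 labelled perfect matchings.
For each such perfect matching H, let X_H = 1 if all 6 edges of H are present in G. Then P[X_H = 1] = p^{6} = (5/12)^{6} = 15625/2985984.
By linearity of expectation: E[X] = Σ_H E[X_H] = 10395 · p^{6} = 10395 · 15625/2985984 = 6015625/110592.
Numerically: E[X] ≈ 54.39.

E[X] = 10395 · (5/12)^{6} = 6015625/110592 ≈ 54.39.


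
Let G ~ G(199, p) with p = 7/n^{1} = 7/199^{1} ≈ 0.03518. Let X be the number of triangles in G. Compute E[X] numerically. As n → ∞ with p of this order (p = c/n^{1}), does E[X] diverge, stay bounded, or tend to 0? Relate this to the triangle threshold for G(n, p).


Number of potential triangles: C(199, 3) = 1293699.
Each occurs with probability p³ ≈ (0.03518)³ ≈ 4.352461e-05.
By linearity: E[X] = C(199, 3)·p³ ≈ 1293699 · 4.352461e-05 ≈ 56.3077.
Here α = 1, so p = 7/n is exactly at the triangle threshold p ~ 1/n. Asymptotically E[X] → c³/6 = 7³/6 = 343/6 ≈ 57.1667, a bounded constant. In this regime the triangle count is asymptotically Poisson(c³/6).

E[X] ≈ 56.3077; in regime p = Θ(1/n^{1}) E[X] stays bounded (at the triangle threshold p ~ 1/n).


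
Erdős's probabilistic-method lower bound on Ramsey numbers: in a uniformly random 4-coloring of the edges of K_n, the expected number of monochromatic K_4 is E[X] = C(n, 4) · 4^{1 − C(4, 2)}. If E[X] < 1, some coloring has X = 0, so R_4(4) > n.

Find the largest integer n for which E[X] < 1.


We need C(n, 4) · 4^{1 − 6} < 1, i.e. C(n, 4) < 4^{6 − 1} = 1024.
Check values of n near the boundary:
  n = 13: C(13, 4) = 715; 715 < 1024? YES
  n = 14: C(14, 4) = 1001; 1001 < 1024? YES
  n = 15: C(15, 4) = 1365; 1365 < 1024? NO
The largest n with C(n, 4) < 1024 is n = 14 (where E[X] = 1001/1024 ≈ 0.977539). Hence R_4(4) > 14, i.e. R_4(4) ≥ 15.

Largest n = 14; hence R_4(4) > 14.


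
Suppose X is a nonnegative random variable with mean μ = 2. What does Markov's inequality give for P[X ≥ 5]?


μ = E[X] = 2, a = 5.
Markov: P[X ≥ 5] ≤ μ/a = (2)/5 = 2/5.
Numerically: ≈ 0.40000.
(Since a = 5 > μ = 2.00000, the bound 2/5 is < 1 and informative.)

P[X ≥ 5] ≤ 2/5 ≈ 0.40000.


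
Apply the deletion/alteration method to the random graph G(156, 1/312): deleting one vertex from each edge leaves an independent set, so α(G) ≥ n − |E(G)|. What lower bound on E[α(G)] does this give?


E[|E(G)|] = C(156, 2)·p = 12090 · (1/312) = 155/4.
E[α(G)] ≥ n − E[|E(G)|] = 156 − 155/4 = 469/4.
Numerically: ≈ 117.250.
(This is only a lower bound; the true E[α(G)] may be larger.)

E[α(G)] ≥ 469/4 ≈ 117.250.


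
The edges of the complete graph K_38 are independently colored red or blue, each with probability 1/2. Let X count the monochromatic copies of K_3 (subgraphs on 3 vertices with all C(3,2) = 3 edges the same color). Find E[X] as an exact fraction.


Let X = Σ_S X_S over the C(38, 3) = 8436 subsets S of size 3, where X_S = 1 if the K_3 on S is monochromatic.
For a fixed S, the K_3 on S has C(3, 2) = 3 edges. P[all 3 edges red] = (1/2)^3, and likewise for blue, so P[monochromatic] = 2·(1/2)^3 = 2^{1 − 3} = 1/4.
Summing: E[X] = C(38, 3) · 2^{1 − 3} = 8436 · 1/4 = 2109.
Numerically: E[X] ≈ 2109.00000.

E[X] = C(38,3)·2^(1−C(3,2)) = 2109 ≈ 2109.00000.


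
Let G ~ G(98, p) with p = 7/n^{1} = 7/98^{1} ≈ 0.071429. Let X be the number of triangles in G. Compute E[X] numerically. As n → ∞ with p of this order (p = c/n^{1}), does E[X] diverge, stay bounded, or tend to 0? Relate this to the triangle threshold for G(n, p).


Number of potential triangles: C(98, 3) = 152096.
Each occurs with probability p³ ≈ (0.071429)³ ≈ 3.6443149e-04.
By linearity: E[X] = C(98, 3)·p³ ≈ 152096 · 3.6443149e-04 ≈ 55.42857.
Here α = 1, so p = 7/n is exactly at the triangle threshold p ~ 1/n. Asymptotically E[X] → c³/6 = 7³/6 = 343/6 ≈ 57.16667, a bounded constant. In this regime the triangle count is asymptotically Poisson(c³/6).

E[X] ≈ 55.42857; in regime p = Θ(1/n^{1}) E[X] stays bounded (at the triangle threshold p ~ 1/n).


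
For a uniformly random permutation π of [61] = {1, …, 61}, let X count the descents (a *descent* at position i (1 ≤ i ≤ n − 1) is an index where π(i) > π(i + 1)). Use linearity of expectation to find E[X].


Write X = Σ X_I over i = 1, …, 60, with X_I the indicator of one descent.
There are 60 indicators.
For each fixed i, the pair (π(i), π(i+1)) is a uniformly random ordered pair of distinct values from {1, …, 61}; by symmetry P[π(i) > π(i+1)] = 1/2.
By linearity: E[X] = 60 · (1/2) = (61 − 1) · (1/2) = 30 ≈ 30.00000.

E[X] = 30 = 30.00000.


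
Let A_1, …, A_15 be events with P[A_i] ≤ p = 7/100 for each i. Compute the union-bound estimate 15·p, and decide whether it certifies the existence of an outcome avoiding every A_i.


Union bound: P[∪_{i=1}^{15} A_i] ≤ Σ_i P[A_i] ≤ 15·p = 15·(7/100) = 21/20.
Numerically: 21/20 ≈ 1.050000.
Is 21/20 < 1? NO.
Since the bound 21/20 is ≥ 1, the union bound is uninformative here; it does NOT by itself certify existence.

15·p = 21/20 ≈ 1.050000; existence NOT certified by the union bound.


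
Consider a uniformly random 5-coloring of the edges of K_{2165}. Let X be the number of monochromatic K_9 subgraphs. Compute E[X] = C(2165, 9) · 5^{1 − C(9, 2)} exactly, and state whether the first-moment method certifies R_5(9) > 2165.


E[X] = C(2165, 9) · 5^{1 − 36} = 2832220612024886803272630 · 5^{−35} = 2832220612024886803272630/2910383045673370361328125.
As a reduced fraction: E[X] = 566444122404977360654526/582076609134674072265625 ≈ 0.97314.
Is E[X] < 1? YES.
Since E[X] < 1, there exists a 5-coloring of K_{2165} with no monochromatic K_9; hence R_5(9) > 2165.

E[X] = 566444122404977360654526/582076609134674072265625 ≈ 0.97314; E[X] < 1, so R_5(9) > 2165.


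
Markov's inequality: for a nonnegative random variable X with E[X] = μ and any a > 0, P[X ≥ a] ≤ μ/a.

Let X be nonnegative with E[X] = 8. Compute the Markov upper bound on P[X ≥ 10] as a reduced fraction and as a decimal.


μ = E[X] = 8, a = 10.
Markov: P[X ≥ 10] ≤ μ/a = (8)/10 = 4/5.
Numerically: ≈ 0.8000.
(Since a = 10 > μ = 8.0000, the bound 4/5 is < 1 and informative.)

P[X ≥ 10] ≤ 4/5 ≈ 0.8000.


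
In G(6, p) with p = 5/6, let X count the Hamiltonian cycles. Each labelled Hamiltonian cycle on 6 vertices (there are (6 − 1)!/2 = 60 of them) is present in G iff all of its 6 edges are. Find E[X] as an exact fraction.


K_6 has (6 − 1)!/2 = 60 labelled Hamiltonian cycles.
For each such Hamiltonian cycle H, let X_H = 1 if all 6 edges of H are present in G. Then P[X_H = 1] = p^{6} = (5/6)^{6} = 15625/46656.
By linearity of expectation: E[X] = Σ_H E[X_H] = 60 · p^{6} = 60 · 15625/46656 = 78125/3888.
Numerically: E[X] ≈ 20.1.

E[X] = 60 · (5/6)^{6} = 78125/3888 ≈ 20.1.


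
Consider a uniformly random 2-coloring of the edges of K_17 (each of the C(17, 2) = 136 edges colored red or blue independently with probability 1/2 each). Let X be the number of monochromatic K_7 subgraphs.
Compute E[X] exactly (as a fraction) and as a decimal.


Let X = Σ_S X_S over the C(17, 7) = 19448 subsets S of size 7, where X_S = 1 if the K_7 on S is monochromatic.
For a fixed S, the K_7 on S has C(7, 2) = 21 edges. P[all 21 edges red] = (1/2)^21, and likewise for blue, so P[monochromatic] = 2·(1/2)^21 = 2^{1 − 21} = 1/1048576.
Summing: E[X] = C(17, 7) · 2^{1 − 21} = 19448 · 1/1048576 = 2431/131072.
Numerically: E[X] ≈ 0.0185.

E[X] = C(17,7)·2^(1−C(7,2)) = 2431/131072 ≈ 0.0185.


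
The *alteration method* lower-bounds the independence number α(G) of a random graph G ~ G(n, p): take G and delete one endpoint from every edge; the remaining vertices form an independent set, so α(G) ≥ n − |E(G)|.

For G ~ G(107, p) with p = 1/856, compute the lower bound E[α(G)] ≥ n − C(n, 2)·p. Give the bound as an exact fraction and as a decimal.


E[|E(G)|] = C(107, 2)·p = 5671 · (1/856) = 53/8.
E[α(G)] ≥ n − E[|E(G)|] = 107 − 53/8 = 803/8.
Numerically: ≈ 100.375.
(This is only a lower bound; the true E[α(G)] may be larger.)

E[α(G)] ≥ 803/8 ≈ 100.375.


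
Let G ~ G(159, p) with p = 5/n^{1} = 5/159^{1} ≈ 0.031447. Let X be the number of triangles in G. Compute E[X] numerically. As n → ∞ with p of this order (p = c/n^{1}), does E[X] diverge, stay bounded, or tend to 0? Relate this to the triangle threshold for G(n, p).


Number of potential triangles: C(159, 3) = 657359.
Each occurs with probability p³ ≈ (0.031447)³ ≈ 3.1097010e-05.
By linearity: E[X] = C(159, 3)·p³ ≈ 657359 · 3.1097010e-05 ≈ 20.44190.
Here α = 1, so p = 5/n is exactly at the triangle threshold p ~ 1/n. Asymptotically E[X] → c³/6 = 5³/6 = 125/6 ≈ 20.83333, a bounded constant. In this regime the triangle count is asymptotically Poisson(c³/6).

E[X] ≈ 20.44190; in regime p = Θ(1/n^{1}) E[X] stays bounded (at the triangle threshold p ~ 1/n).


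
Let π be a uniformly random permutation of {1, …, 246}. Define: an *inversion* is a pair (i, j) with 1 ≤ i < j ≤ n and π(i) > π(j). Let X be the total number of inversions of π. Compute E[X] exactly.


Write X = Σ X_I over the C(246, 2) = 30135 pairs i < j, with X_I the indicator of one inversion.
There are 30135 indicators.
For each fixed pair i < j, the values π(i) and π(j) are two distinct elements of {1, …, 246} in uniformly random order; by symmetry P[π(i) > π(j)] = 1/2.
By linearity: E[X] = 30135 · (1/2) = C(246, 2) · (1/2) = 30135/2 = 30135/2 ≈ 15067.50000.

E[X] = 30135/2 = 15067.50000.


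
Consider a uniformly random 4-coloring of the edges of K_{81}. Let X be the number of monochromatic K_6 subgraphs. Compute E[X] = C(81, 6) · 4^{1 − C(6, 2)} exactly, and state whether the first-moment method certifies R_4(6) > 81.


E[X] = C(81, 6) · 4^{1 − 15} = 324540216 · 4^{−14} = 324540216/268435456.
As a reduced fraction: E[X] = 40567527/33554432 ≈ 1.2090.
Is E[X] < 1? NO.
Since E[X] ≥ 1, the first-moment bound is inconclusive at n = 81; it does NOT by itself certify R_4(6) > 81.

E[X] = 40567527/33554432 ≈ 1.2090; E[X] ≥ 1; first-moment method inconclusive here.


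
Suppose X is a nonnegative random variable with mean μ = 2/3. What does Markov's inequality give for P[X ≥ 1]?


μ = E[X] = 2/3, a = 1.
Markov: P[X ≥ 1] ≤ μ/a = (2/3)/1 = 2/3.
Numerically: ≈ 0.6667.
(Since a = 1 > μ = 0.6667, the bound 2/3 is < 1 and informative.)

P[X ≥ 1] ≤ 2/3 ≈ 0.6667.


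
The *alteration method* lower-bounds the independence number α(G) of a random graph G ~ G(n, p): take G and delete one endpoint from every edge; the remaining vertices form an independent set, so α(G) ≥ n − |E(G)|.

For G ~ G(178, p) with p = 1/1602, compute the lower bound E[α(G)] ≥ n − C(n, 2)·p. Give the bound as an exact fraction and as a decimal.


E[|E(G)|] = C(178, 2)·p = 15753 · (1/1602) = 59/6.
E[α(G)] ≥ n − E[|E(G)|] = 178 − 59/6 = 1009/6.
Numerically: ≈ 168.1667.
(This is only a lower bound; the true E[α(G)] may be larger.)

E[α(G)] ≥ 1009/6 ≈ 168.1667.


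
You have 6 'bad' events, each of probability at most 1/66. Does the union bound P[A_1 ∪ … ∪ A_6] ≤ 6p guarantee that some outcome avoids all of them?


Union bound: P[∪_{i=1}^{6} A_i] ≤ Σ_i P[A_i] ≤ 6·p = 6·(1/66) = 1/11.
Numerically: 1/11 ≈ 0.090909.
Is 1/11 < 1? YES.
Since P[∪ A_i] ≤ 1/11 < 1, the complement has P[∩ A_i^c] ≥ 1 − 1/11 = 10/11 > 0, so some outcome avoids every A_i.

6·p = 1/11 ≈ 0.090909; existence CERTIFIED by the union bound.


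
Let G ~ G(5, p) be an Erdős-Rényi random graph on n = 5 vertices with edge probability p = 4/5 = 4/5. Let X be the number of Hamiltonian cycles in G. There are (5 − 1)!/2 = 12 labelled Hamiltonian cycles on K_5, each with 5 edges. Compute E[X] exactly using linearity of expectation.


K_5 has (5 − 1)!/2 = 12 labelled Hamiltonian cycles.
For each such Hamiltonian cycle H, let X_H = 1 if all 5 edges of H are present in G. Then P[X_H = 1] = p^{5} = (4/5)^{5} = 1024/3125.
By linearity: E[X] = Σ_H E[X_H] = 12 · p^{5} = 12 · 1024/3125 = 12288/3125.
Numerically: E[X] ≈ 3.93216.

E[X] = 12 · (4/5)^{5} = 12288/3125 ≈ 3.93216.


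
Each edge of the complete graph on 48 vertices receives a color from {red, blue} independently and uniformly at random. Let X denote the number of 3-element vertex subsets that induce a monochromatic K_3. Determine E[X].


Let X = Σ_S X_S over the C(48, 3) = 17296 subsets S of size 3, where X_S = 1 if the K_3 on S is monochromatic.
For a fixed S, the K_3 on S has C(3, 2) = 3 edges. P[all 3 edges red] = (1/2)^3, and likewise for blue, so P[monochromatic] = 2·(1/2)^3 = 2^{1 − 3} = 1/4.
By linearity of expectation: E[X] = C(48, 3) · 2^{1 − 3} = 17296 · 1/4 = 4324.
Numerically: E[X] ≈ 4324.0000.

E[X] = C(48,3)·2^(1−C(3,2)) = 4324 ≈ 4324.0000.


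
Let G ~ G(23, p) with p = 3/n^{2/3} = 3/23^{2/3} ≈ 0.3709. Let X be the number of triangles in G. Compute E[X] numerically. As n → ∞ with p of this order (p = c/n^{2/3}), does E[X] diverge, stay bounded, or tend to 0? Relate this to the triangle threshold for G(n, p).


Number of potential triangles: C(23, 3) = 1771.
Each occurs with probability p³ ≈ (0.3709)³ ≈ 5.103970e-02.
By linearity: E[X] = C(23, 3)·p³ ≈ 1771 · 5.103970e-02 ≈ 90.3913.
Since α = 2/3 < 1, p = c/n^{2/3} ≫ 1/n is above the triangle threshold p ~ 1/n. Asymptotically E[X] ~ (c³/6)·n^{3(1−α)} = (3³/6)·n^{1} → ∞; triangles are abundant w.h.p.

E[X] ≈ 90.3913; in regime p = Θ(1/n^{2/3}) E[X] diverges (above the triangle threshold p ~ 1/n).


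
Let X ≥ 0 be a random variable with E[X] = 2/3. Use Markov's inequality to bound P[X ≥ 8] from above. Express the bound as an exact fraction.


μ = E[X] = 2/3, a = 8.
Markov: P[X ≥ 8] ≤ μ/a = (2/3)/8 = 1/12.
Numerically: ≈ 0.083.
(Since a = 8 > μ = 0.667, the bound 1/12 is < 1 and informative.)

P[X ≥ 8] ≤ 1/12 ≈ 0.083.


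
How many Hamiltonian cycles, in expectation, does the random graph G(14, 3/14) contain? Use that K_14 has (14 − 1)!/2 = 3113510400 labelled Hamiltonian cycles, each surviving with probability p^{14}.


K_14 has (14 − 1)!/2 = 3113510400 labelled Hamiltonian cycles.
For each such Hamiltonian cycle H, let X_H = 1 if all 14 edges of H are present in G. Then P[X_H = 1] = p^{14} = (3/14)^{14} = 4782969/11112006825558016.
By linearity of expectation: E[X] = Σ_H E[X_H] = 3113510400 · p^{14} = 3113510400 · 4782969/11112006825558016 = 4155084744525/3100448333024.
Numerically: E[X] ≈ 1.3402.

E[X] = 3113510400 · (3/14)^{14} = 4155084744525/3100448333024 ≈ 1.3402.


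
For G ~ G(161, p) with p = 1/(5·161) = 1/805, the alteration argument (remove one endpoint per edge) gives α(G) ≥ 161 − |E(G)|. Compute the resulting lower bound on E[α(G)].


E[|E(G)|] = C(161, 2)·p = 12880 · (1/805) = 16.
E[α(G)] ≥ n − E[|E(G)|] = 161 − 16 = 145.
Numerically: ≈ 145.00000.
(This is only a lower bound; the true E[α(G)] may be larger.)

E[α(G)] ≥ 145 ≈ 145.00000.


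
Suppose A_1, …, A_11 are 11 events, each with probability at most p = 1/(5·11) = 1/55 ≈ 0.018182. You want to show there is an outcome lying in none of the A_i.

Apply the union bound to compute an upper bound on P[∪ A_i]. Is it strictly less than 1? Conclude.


Union bound: P[∪_{i=1}^{11} A_i] ≤ Σ_i P[A_i] ≤ 11·p = 11·(1/55) = 1/5.
Numerically: 1/5 ≈ 0.200000.
Is 1/5 < 1? YES.
Since P[∪ A_i] ≤ 1/5 < 1, the complement has P[∩ A_i^c] ≥ 1 − 1/5 = 4/5 > 0, so some outcome avoids every A_i.

11·p = 1/5 ≈ 0.200000; existence CERTIFIED by the union bound.


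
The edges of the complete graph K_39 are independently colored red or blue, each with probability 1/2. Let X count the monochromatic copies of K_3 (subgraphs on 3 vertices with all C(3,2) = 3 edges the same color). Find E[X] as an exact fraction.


Let X = Σ_S X_S over the C(39, 3) = 9139 subsets S of size 3, where X_S = 1 if the K_3 on S is monochromatic.
For a fixed S, the K_3 on S has C(3, 2) = 3 edges. P[all 3 edges red] = (1/2)^3, and likewise for blue, so P[monochromatic] = 2·(1/2)^3 = 2^{1 − 3} = 1/4.
By linearity of expectation: E[X] = C(39, 3) · 2^{1 − 3} = 9139 · 1/4 = 9139/4.
Numerically: E[X] ≈ 2284.750000.

E[X] = C(39,3)·2^(1−C(3,2)) = 9139/4 ≈ 2284.750000.


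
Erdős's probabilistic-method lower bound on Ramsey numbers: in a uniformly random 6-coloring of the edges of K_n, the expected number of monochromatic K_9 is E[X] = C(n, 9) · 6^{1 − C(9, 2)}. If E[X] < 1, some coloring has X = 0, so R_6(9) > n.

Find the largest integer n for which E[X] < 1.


We need C(n, 9) · 6^{1 − 36} < 1, i.e. C(n, 9) < 6^{36 − 1} = 1719070799748422591028658176.
Check values of n near the boundary:
  n = 4404: C(4404, 9) = 1703375445537161676647015880; 1703375445537161676647015880 < 1719070799748422591028658176? YES
  n = 4405: C(4405, 9) = 1706862792900636302463627150; 1706862792900636302463627150 < 1719070799748422591028658176? YES
  n = 4406: C(4406, 9) = 1710356485221788389505285700; 1710356485221788389505285700 < 1719070799748422591028658176? YES
  n = 4407: C(4407, 9) = 1713856532599459170657070050; 1713856532599459170657070050 < 1719070799748422591028658176? YES
  n = 4408: C(4408, 9) = 1717362945146264156457459600; 1717362945146264156457459600 < 1719070799748422591028658176? YES
  n = 4409: C(4409, 9) = 1720875732988608787686577131; 1720875732988608787686577131 < 1719070799748422591028658176? NO
  n = 4410: C(4410, 9) = 1724394906266704102180823710; 1724394906266704102180823710 < 1719070799748422591028658176? NO
The largest n with C(n, 9) < 1719070799748422591028658176 is n = 4408 (where E[X] = 35778394690547169926197075/35813974994758803979763712 ≈ 0.99901). Hence R_6(9) > 4408, i.e. R_6(9) ≥ 4409.

Largest n = 4408; hence R_6(9) > 4408.


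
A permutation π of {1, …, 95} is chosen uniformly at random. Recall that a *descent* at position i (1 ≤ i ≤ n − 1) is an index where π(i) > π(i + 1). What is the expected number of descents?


Write X = Σ X_I over i = 1, …, 94, with X_I the indicator of one descent.
There are 94 indicators.
For each fixed i, the pair (π(i), π(i+1)) is a uniformly random ordered pair of distinct values from {1, …, 95}; by symmetry P[π(i) > π(i+1)] = 1/2.
By linearity: E[X] = 94 · (1/2) = (95 − 1) · (1/2) = 47 ≈ 47.000000.

E[X] = 47 = 47.000000.


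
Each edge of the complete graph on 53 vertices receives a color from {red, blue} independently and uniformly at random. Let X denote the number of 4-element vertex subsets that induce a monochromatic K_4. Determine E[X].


Let X = Σ_S X_S over the C(53, 4) = 292825 subsets S of size 4, where X_S = 1 if the K_4 on S is monochromatic.
For a fixed S, the K_4 on S has C(4, 2) = 6 edges. P[all 6 edges red] = (1/2)^6, and likewise for blue, so P[monochromatic] = 2·(1/2)^6 = 2^{1 − 6} = 1/32.
By linearity of expectation: E[X] = C(53, 4) · 2^{1 − 6} = 292825 · 1/32 = 292825/32.
Numerically: E[X] ≈ 9150.781250.

E[X] = C(53,4)·2^(1−C(4,2)) = 292825/32 ≈ 9150.781250.


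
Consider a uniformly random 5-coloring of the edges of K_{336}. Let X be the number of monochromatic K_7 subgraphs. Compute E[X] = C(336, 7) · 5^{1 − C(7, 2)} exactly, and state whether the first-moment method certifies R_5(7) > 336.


E[X] = C(336, 7) · 5^{1 − 21} = 90079147136880 · 5^{−20} = 90079147136880/95367431640625.
As a reduced fraction: E[X] = 18015829427376/19073486328125 ≈ 0.9445.
Is E[X] < 1? YES.
Since E[X] < 1, there exists a 5-coloring of K_{336} with no monochromatic K_7; hence R_5(7) > 336.

E[X] = 18015829427376/19073486328125 ≈ 0.9445; E[X] < 1, so R_5(7) > 336.


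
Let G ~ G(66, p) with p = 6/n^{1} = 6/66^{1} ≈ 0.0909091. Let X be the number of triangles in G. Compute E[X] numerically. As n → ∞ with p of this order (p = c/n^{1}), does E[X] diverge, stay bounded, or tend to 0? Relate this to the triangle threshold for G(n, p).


Number of potential triangles: C(66, 3) = 45760.
Each occurs with probability p³ ≈ (0.0909091)³ ≈ 7.51314801e-04.
By linearity: E[X] = C(66, 3)·p³ ≈ 45760 · 7.51314801e-04 ≈ 34.380165.
Here α = 1, so p = 6/n is exactly at the triangle threshold p ~ 1/n. Asymptotically E[X] → c³/6 = 6³/6 = 36 ≈ 36.000000, a bounded constant. In this regime the triangle count is asymptotically Poisson(c³/6).

E[X] ≈ 34.380165; in regime p = Θ(1/n^{1}) E[X] stays bounded (at the triangle threshold p ~ 1/n).


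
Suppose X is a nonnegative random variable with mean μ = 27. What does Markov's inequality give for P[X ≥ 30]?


μ = E[X] = 27, a = 30.
Markov: P[X ≥ 30] ≤ μ/a = (27)/30 = 9/10.
Numerically: ≈ 0.90000.
(Since a = 30 > μ = 27.00000, the bound 9/10 is < 1 and informative.)

P[X ≥ 30] ≤ 9/10 ≈ 0.90000.


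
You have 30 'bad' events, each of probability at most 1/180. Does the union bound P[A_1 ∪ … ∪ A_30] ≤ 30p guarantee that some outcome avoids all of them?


Union bound: P[∪_{i=1}^{30} A_i] ≤ Σ_i P[A_i] ≤ 30·p = 30·(1/180) = 1/6.
Numerically: 1/6 ≈ 0.16667.
Is 1/6 < 1? YES.
Since P[∪ A_i] ≤ 1/6 < 1, the complement has P[∩ A_i^c] ≥ 1 − 1/6 = 5/6 > 0, so some outcome avoids every A_i.

30·p = 1/6 ≈ 0.16667; existence CERTIFIED by the union bound.


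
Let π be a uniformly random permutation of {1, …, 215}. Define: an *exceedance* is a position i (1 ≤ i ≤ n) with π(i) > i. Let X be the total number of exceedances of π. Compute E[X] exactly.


Write X = Σ_{i=1}^{215} X_i, where X_i = 1_{π(i) > i}.
For each fixed i, π(i) is uniform over {1, …, 215} (marginal of a uniform permutation), so P[π(i) > i] = (n − i)/n. Summing: Σ_{i=1}^{215} (n − i)/n = (0 + 1 + … + 214)/215 = 215(215 − 1)/(2·215) = (215 − 1)/2.
Hence E[X] = Σ_{i=1}^{215} (215 − i)/215 = 107 ≈ 107.000.

E[X] = 107 = 107.000.


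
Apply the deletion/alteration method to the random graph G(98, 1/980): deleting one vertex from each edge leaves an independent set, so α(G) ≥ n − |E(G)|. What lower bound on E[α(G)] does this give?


E[|E(G)|] = C(98, 2)·p = 4753 · (1/980) = 97/20.
E[α(G)] ≥ n − E[|E(G)|] = 98 − 97/20 = 1863/20.
Numerically: ≈ 93.150.
(This is only a lower bound; the true E[α(G)] may be larger.)

E[α(G)] ≥ 1863/20 ≈ 93.150.


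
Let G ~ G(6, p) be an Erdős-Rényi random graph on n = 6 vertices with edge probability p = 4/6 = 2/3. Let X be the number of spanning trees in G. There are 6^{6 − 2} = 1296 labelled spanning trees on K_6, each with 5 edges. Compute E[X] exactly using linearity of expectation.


K_6 has 6^{6 − 2} = 1296 labelled spanning trees.
For each such spanning tree H, let X_H = 1 if all 5 edges of H are present in G. Then P[X_H = 1] = p^{5} = (2/3)^{5} = 32/243.
Summing the indicators: E[X] = Σ_H E[X_H] = 1296 · p^{5} = 1296 · 32/243 = 512/3.
Numerically: E[X] ≈ 170.7.

E[X] = 1296 · (2/3)^{5} = 512/3 ≈ 170.7.


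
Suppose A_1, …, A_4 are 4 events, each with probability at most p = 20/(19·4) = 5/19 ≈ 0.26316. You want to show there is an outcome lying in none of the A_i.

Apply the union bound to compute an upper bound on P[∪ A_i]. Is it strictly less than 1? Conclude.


Union bound: P[∪_{i=1}^{4} A_i] ≤ Σ_i P[A_i] ≤ 4·p = 4·(5/19) = 20/19.
Numerically: 20/19 ≈ 1.05263.
Is 20/19 < 1? NO.
Since the bound 20/19 is ≥ 1, the union bound is uninformative here; it does NOT by itself certify existence.

4·p = 20/19 ≈ 1.05263; existence NOT certified by the union bound.


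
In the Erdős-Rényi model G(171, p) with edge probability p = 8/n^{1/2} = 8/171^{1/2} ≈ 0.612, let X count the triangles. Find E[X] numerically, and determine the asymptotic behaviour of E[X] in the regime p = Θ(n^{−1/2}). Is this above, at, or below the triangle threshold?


Number of potential triangles: C(171, 3) = 818805.
Each occurs with probability p³ ≈ (0.612)³ ≈ 2.28969e-01.
By linearity: E[X] = C(171, 3)·p³ ≈ 818805 · 2.28969e-01 ≈ 187480.577.
Since α = 1/2 < 1, p = c/n^{1/2} ≫ 1/n is above the triangle threshold p ~ 1/n. Asymptotically E[X] ~ (c³/6)·n^{3(1−α)} = (8³/6)·n^{1.5} → ∞; triangles are abundant w.h.p.

E[X] ≈ 187480.577; in regime p = Θ(1/n^{1/2}) E[X] diverges (above the triangle threshold p ~ 1/n).


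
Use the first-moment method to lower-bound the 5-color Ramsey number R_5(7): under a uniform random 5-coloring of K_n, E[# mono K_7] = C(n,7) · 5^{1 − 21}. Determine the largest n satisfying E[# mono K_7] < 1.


We need C(n, 7) · 5^{1 − 21} < 1, i.e. C(n, 7) < 5^{21 − 1} = 95367431640625.
Check values of n near the boundary:
  n = 335: C(335, 7) = 88202498238195; 88202498238195 < 95367431640625? YES
  n = 336: C(336, 7) = 90079147136880; 90079147136880 < 95367431640625? YES
  n = 337: C(337, 7) = 91989916924632; 91989916924632 < 95367431640625? YES
  n = 338: C(338, 7) = 93935323022736; 93935323022736 < 95367431640625? YES
  n = 339: C(339, 7) = 95915887062372; 95915887062372 < 95367431640625? NO
The largest n with C(n, 7) < 95367431640625 is n = 338 (where E[X] = 93935323022736/95367431640625 ≈ 0.9850). Hence R_5(7) > 338, i.e. R_5(7) ≥ 339.

Largest n = 338; hence R_5(7) > 338.


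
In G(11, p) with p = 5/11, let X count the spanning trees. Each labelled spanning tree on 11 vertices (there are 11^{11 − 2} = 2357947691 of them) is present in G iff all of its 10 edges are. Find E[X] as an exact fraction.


K_11 has 11^{11 − 2} = 2357947691 labelled spanning trees.
For each such spanning tree H, let X_H = 1 if all 10 edges of H are present in G. Then P[X_H = 1] = p^{10} = (5/11)^{10} = 9765625/25937424601.
By linearity of expectation: E[X] = Σ_H E[X_H] = 2357947691 · p^{10} = 2357947691 · 9765625/25937424601 = 9765625/11.
Numerically: E[X] ≈ 887784.

E[X] = 2357947691 · (5/11)^{10} = 9765625/11 ≈ 887784.


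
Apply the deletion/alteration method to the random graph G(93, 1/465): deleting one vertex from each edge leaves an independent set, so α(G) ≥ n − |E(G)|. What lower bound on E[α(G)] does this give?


E[|E(G)|] = C(93, 2)·p = 4278 · (1/465) = 46/5.
E[α(G)] ≥ n − E[|E(G)|] = 93 − 46/5 = 419/5.
Numerically: ≈ 83.80000.
(This is only a lower bound; the true E[α(G)] may be larger.)

E[α(G)] ≥ 419/5 ≈ 83.80000.


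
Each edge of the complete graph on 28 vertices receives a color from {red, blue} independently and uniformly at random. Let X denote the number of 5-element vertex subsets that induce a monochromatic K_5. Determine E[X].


Let X = Σ_S X_S over the C(28, 5) = 98280 subsets S of size 5, where X_S = 1 if the K_5 on S is monochromatic.
For a fixed S, the K_5 on S has C(5, 2) = 10 edges. P[all 10 edges red] = (1/2)^10, and likewise for blue, so P[monochromatic] = 2·(1/2)^10 = 2^{1 − 10} = 1/512.
By linearity: E[X] = C(28, 5) · 2^{1 − 10} = 98280 · 1/512 = 12285/64.
Numerically: E[X] ≈ 191.95312.

E[X] = C(28,5)·2^(1−C(5,2)) = 12285/64 ≈ 191.95312.


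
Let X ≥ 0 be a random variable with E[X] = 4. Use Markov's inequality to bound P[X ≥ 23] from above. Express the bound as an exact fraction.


μ = E[X] = 4, a = 23.
Markov: P[X ≥ 23] ≤ μ/a = (4)/23 = 4/23.
Numerically: ≈ 0.17391.
(Since a = 23 > μ = 4.00000, the bound 4/23 is < 1 and informative.)

P[X ≥ 23] ≤ 4/23 ≈ 0.17391.


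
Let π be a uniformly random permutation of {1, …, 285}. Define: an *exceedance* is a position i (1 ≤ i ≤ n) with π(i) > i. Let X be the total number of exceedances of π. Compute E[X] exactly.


Write X = Σ_{i=1}^{285} X_i, where X_i = 1_{π(i) > i}.
For each fixed i, π(i) is uniform over {1, …, 285} (marginal of a uniform permutation), so P[π(i) > i] = (n − i)/n. Summing: Σ_{i=1}^{285} (n − i)/n = (0 + 1 + … + 284)/285 = 285(285 − 1)/(2·285) = (285 − 1)/2.
Hence E[X] = Σ_{i=1}^{285} (285 − i)/285 = 142 ≈ 142.0000.

E[X] = 142 = 142.0000.


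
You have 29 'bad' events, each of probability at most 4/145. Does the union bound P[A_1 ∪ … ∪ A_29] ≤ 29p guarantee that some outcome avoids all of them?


Union bound: P[∪_{i=1}^{29} A_i] ≤ Σ_i P[A_i] ≤ 29·p = 29·(4/145) = 4/5.
Numerically: 4/5 ≈ 0.8000.
Is 4/5 < 1? YES.
Since P[∪ A_i] ≤ 4/5 < 1, the complement has P[∩ A_i^c] ≥ 1 − 4/5 = 1/5 > 0, so some outcome avoids every A_i.

29·p = 4/5 ≈ 0.8000; existence CERTIFIED by the union bound.


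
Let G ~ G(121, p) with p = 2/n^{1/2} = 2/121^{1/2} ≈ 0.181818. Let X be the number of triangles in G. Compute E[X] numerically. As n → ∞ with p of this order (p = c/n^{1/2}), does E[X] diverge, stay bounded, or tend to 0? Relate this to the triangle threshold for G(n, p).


Number of potential triangles: C(121, 3) = 287980.
Each occurs with probability p³ ≈ (0.181818)³ ≈ 6.01051841e-03.
By linearity: E[X] = C(121, 3)·p³ ≈ 287980 · 6.01051841e-03 ≈ 1730.909091.
Since α = 1/2 < 1, p = c/n^{1/2} ≫ 1/n is above the triangle threshold p ~ 1/n. Asymptotically E[X] ~ (c³/6)·n^{3(1−α)} = (2³/6)·n^{1.5} → ∞; triangles are abundant w.h.p.

E[X] ≈ 1730.909091; in regime p = Θ(1/n^{1/2}) E[X] diverges (above the triangle threshold p ~ 1/n).
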